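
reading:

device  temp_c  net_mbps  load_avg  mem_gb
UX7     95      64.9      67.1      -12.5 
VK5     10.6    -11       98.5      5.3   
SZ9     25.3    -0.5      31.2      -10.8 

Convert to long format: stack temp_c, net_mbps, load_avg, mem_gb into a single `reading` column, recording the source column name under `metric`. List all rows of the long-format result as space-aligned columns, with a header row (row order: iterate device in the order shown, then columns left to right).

Each (device, column) pair becomes one row: 3 × 4 = 12 rows.
For example, (UX7, temp_c) → reading=95.

device  metric    reading
UX7     temp_c    95     
UX7     net_mbps  64.9   
UX7     load_avg  67.1   
UX7     mem_gb    -12.5  
VK5     temp_c    10.6   
VK5     net_mbps  -11    
VK5     load_avg  98.5   
VK5     mem_gb    5.3    
SZ9     temp_c    25.3   
SZ9     net_mbps  -0.5   
SZ9     load_avg  31.2   
SZ9     mem_gb    -10.8  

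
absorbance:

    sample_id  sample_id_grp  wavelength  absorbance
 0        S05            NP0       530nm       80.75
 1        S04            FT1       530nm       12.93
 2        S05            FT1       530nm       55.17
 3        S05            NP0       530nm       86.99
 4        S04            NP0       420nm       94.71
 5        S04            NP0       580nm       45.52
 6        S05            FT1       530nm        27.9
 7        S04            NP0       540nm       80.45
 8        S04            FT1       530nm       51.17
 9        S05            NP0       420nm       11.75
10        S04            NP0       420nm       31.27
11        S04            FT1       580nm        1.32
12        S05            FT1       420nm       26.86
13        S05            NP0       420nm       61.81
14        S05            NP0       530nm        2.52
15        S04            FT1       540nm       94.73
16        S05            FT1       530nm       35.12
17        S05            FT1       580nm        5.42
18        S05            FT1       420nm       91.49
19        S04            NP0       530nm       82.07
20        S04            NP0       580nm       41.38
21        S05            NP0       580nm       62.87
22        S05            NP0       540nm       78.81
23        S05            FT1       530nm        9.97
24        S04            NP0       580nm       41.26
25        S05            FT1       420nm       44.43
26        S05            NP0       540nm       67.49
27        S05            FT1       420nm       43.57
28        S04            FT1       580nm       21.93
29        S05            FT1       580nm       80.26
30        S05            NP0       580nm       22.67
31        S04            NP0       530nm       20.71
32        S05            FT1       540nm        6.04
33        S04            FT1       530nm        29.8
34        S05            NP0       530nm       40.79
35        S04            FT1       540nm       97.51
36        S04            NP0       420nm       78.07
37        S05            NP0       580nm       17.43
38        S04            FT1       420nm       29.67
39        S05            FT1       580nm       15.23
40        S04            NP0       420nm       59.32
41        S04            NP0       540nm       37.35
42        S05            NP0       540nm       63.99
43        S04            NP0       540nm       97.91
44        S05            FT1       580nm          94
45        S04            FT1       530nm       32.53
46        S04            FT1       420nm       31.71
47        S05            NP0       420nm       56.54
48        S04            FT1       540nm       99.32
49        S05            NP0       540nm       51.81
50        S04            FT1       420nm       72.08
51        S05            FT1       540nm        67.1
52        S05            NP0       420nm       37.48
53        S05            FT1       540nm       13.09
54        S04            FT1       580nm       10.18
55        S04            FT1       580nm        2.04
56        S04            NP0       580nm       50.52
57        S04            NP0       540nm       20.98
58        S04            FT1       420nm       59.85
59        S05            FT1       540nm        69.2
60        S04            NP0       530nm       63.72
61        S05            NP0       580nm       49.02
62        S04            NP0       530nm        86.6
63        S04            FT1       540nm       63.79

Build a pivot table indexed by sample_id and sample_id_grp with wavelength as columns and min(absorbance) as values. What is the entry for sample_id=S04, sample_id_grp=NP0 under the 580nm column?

Rows with sample_id=S04, sample_id_grp=NP0 and wavelength=580nm: absorbance values are 45.52, 41.38, 41.26, 50.52.
min(45.52, 41.38, 41.26, 50.52) = 41.26.

41.26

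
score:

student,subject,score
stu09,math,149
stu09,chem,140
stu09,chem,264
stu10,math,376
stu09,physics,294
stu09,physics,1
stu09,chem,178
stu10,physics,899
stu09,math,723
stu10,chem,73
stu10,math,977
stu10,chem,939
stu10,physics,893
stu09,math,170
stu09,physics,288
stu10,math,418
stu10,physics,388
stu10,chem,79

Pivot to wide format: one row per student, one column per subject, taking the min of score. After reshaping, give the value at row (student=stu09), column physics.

Rows with student=stu09 and subject=physics: score values are 294, 1, 288.
min(294, 1, 288) = 1.

1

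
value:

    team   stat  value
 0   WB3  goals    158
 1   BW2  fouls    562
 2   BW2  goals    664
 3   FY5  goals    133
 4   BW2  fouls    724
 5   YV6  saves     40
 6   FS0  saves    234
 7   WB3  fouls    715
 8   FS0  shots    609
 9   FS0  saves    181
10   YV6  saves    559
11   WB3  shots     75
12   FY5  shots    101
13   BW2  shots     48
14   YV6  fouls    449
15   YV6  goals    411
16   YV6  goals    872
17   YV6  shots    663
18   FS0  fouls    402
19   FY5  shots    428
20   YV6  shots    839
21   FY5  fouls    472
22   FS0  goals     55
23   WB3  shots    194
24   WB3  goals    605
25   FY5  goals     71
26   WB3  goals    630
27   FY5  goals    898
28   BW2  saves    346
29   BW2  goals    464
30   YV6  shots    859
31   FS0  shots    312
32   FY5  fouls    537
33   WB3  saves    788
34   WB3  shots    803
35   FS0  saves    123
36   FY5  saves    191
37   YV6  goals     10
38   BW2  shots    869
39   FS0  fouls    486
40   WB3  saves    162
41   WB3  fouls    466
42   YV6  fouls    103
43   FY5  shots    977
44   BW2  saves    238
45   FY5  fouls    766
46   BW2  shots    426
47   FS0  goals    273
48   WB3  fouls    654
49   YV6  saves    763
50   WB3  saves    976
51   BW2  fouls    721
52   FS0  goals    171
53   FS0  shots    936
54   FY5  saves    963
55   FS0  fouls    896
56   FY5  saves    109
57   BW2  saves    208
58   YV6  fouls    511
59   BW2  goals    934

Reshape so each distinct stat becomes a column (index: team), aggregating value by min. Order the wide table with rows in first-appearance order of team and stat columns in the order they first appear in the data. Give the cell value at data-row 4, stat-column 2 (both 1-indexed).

With rows in first-appearance order of team, row 4 is team=YV6. stat columns in first-appearance order: goals, fouls, saves, shots; column 2 is fouls.
Long rows with team=YV6, stat=fouls: min(449, 103, 511) = 103.

103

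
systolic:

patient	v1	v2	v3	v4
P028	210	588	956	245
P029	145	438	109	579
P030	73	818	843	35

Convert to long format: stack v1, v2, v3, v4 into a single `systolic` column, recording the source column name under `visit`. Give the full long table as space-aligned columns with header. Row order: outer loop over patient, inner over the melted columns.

patient  visit  systolic
P028     v1     210     
P028     v2     588     
P028     v3     956     
P028     v4     245     
P029     v1     145     
P029     v2     438     
P029     v3     109     
P029     v4     579     
P030     v1     73      
P030     v2     818     
P030     v3     843     
P030     v4     35      

Each (patient, column) pair becomes one row: 3 × 4 = 12 rows.
For example, (P028, v1) → systolic=210.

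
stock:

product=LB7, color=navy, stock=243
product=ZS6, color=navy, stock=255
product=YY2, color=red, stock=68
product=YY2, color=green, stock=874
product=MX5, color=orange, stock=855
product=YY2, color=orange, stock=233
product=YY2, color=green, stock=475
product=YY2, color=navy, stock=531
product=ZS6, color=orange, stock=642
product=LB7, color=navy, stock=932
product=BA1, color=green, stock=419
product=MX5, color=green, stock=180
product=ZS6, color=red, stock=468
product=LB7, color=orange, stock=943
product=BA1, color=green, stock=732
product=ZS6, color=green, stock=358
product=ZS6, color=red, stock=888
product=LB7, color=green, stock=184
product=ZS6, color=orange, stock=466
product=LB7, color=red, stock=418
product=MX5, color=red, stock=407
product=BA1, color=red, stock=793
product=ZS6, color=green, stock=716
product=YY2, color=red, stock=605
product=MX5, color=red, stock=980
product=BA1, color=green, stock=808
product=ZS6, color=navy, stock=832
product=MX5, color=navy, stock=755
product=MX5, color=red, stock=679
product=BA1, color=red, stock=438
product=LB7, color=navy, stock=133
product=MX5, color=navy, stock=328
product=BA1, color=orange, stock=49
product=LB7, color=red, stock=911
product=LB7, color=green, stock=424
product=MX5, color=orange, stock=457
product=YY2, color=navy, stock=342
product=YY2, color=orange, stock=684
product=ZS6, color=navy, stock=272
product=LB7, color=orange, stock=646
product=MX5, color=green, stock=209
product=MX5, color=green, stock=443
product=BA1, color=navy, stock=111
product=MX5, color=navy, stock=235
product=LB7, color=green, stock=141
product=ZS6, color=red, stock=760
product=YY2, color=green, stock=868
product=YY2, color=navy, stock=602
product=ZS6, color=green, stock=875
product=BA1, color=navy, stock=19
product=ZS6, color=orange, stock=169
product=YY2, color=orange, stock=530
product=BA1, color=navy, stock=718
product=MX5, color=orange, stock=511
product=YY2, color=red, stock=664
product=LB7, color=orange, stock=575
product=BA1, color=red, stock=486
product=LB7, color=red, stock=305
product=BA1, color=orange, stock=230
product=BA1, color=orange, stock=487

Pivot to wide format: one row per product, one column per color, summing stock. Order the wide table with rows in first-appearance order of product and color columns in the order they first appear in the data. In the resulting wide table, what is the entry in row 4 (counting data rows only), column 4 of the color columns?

1823

With rows in first-appearance order of product, row 4 is product=MX5. color columns in first-appearance order: navy, red, green, orange; column 4 is orange.
Long rows with product=MX5, color=orange: 855 + 457 + 511 = 1823.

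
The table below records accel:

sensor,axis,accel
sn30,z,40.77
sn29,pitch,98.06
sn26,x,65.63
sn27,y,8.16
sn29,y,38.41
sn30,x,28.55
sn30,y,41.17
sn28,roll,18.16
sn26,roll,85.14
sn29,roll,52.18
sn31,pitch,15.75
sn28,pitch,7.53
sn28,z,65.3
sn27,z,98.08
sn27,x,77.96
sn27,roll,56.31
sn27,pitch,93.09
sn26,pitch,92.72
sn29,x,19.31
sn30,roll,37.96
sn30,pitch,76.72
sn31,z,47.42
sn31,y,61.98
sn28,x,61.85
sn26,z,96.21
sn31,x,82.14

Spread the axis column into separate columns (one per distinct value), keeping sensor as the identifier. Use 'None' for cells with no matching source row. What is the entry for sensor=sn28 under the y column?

None

No long-format row has sensor=sn28 and axis=y, so the cell is None.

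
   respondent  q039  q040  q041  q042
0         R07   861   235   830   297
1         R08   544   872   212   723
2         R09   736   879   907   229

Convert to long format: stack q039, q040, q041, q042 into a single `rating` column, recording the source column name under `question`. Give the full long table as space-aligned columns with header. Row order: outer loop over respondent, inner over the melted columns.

Each (respondent, column) pair becomes one row: 3 × 4 = 12 rows.
For example, (R07, q039) → rating=861.

respondent  question  rating
R07         q039      861   
R07         q040      235   
R07         q041      830   
R07         q042      297   
R08         q039      544   
R08         q040      872   
R08         q041      212   
R08         q042      723   
R09         q039      736   
R09         q040      879   
R09         q041      907   
R09         q042      229   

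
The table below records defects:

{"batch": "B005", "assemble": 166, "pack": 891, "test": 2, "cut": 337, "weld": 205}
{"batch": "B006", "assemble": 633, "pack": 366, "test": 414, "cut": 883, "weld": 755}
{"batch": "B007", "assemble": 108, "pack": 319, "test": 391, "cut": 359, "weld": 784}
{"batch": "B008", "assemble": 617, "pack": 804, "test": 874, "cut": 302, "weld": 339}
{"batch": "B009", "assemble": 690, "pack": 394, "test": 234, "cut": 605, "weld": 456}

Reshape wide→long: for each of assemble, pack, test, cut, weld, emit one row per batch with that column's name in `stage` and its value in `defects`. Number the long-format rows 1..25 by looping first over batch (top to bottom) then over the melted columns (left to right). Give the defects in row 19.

302

25 rows total (5 × 5). Row 19: index ⌊(19-1)/5⌋ = 3 into batch → B008; (19-1) mod 5 = 3 into the melted columns → cut.
So row 19 is (B008, cut, 302); defects = 302.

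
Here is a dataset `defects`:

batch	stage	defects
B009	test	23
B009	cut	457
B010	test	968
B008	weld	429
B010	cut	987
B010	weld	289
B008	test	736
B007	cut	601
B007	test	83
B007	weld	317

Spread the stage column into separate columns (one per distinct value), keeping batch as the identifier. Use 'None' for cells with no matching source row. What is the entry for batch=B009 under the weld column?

No long-format row has batch=B009 and stage=weld, so the cell is None.

None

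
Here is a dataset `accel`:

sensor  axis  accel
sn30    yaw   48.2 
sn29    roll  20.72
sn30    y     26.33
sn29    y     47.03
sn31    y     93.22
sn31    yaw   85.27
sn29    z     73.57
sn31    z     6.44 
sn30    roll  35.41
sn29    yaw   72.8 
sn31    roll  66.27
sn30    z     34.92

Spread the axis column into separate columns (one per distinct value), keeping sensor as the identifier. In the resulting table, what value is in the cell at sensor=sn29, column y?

Wide layout: rows indexed by sensor, columns are the 4 distinct axis values (yaw, roll, y, z).
Cell (sensor=sn29, axis=y) draws from the long row where sensor=sn29 and axis=y, which has accel=47.03.

47.03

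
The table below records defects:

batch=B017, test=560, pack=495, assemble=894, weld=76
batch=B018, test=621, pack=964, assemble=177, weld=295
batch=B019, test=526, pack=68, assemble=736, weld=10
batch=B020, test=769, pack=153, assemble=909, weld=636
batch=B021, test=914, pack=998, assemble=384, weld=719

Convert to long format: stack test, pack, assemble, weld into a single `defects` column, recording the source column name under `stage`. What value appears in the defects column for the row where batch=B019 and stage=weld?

Unpivoting turns each (batch, wide-column) pair into one long row.
The wide cell at row B019, column weld holds 10, so the long row (B019, weld) has defects=10.

10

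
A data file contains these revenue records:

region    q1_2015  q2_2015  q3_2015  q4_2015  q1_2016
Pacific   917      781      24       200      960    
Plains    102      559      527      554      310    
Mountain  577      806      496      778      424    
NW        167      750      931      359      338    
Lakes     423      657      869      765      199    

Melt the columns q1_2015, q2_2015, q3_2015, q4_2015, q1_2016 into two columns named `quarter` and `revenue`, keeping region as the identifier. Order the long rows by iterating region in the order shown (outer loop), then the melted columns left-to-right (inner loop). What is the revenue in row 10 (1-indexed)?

25 rows total (5 × 5). Row 10: index ⌊(10-1)/5⌋ = 1 into region → Plains; (10-1) mod 5 = 4 into the melted columns → q1_2016.
So row 10 is (Plains, q1_2016, 310); revenue = 310.

310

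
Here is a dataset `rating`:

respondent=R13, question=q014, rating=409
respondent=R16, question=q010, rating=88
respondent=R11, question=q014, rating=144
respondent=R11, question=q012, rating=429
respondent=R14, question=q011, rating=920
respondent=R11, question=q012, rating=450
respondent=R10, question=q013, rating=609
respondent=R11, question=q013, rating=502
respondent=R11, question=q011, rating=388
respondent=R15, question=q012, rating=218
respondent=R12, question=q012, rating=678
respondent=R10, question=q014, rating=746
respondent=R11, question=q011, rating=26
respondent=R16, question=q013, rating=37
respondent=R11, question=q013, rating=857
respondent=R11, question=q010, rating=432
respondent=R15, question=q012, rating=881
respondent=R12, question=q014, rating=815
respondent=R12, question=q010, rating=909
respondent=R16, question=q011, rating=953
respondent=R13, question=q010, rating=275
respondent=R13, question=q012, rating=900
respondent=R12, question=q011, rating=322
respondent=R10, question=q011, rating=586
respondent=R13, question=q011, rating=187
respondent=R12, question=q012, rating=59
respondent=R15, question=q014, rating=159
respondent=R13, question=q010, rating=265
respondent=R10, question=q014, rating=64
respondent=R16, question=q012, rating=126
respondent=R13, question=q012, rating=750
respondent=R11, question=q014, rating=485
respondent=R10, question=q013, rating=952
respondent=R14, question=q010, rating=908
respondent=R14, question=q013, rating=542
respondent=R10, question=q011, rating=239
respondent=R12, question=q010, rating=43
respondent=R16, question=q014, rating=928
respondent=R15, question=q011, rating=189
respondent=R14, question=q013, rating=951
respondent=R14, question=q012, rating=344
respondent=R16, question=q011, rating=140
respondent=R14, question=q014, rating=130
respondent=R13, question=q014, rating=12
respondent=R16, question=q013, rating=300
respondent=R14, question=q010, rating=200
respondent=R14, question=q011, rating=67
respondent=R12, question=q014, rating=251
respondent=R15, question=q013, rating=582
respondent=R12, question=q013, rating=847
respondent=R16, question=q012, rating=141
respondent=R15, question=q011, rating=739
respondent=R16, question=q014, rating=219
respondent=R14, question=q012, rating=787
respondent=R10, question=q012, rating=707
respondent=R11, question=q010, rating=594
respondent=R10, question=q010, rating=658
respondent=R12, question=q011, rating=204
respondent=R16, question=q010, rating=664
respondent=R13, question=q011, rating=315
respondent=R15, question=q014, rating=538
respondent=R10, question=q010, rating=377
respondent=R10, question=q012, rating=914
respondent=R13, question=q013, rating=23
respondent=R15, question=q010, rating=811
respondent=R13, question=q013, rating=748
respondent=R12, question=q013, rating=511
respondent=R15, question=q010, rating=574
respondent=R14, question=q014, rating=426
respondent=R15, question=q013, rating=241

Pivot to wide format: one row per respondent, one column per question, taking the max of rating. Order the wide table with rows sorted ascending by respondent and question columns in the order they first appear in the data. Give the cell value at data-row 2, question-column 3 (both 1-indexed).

450

With rows sorted ascending by respondent, row 2 is respondent=R11. question columns in first-appearance order: q014, q010, q012, q011, q013; column 3 is q012.
Long rows with respondent=R11, question=q012: max(429, 450) = 450.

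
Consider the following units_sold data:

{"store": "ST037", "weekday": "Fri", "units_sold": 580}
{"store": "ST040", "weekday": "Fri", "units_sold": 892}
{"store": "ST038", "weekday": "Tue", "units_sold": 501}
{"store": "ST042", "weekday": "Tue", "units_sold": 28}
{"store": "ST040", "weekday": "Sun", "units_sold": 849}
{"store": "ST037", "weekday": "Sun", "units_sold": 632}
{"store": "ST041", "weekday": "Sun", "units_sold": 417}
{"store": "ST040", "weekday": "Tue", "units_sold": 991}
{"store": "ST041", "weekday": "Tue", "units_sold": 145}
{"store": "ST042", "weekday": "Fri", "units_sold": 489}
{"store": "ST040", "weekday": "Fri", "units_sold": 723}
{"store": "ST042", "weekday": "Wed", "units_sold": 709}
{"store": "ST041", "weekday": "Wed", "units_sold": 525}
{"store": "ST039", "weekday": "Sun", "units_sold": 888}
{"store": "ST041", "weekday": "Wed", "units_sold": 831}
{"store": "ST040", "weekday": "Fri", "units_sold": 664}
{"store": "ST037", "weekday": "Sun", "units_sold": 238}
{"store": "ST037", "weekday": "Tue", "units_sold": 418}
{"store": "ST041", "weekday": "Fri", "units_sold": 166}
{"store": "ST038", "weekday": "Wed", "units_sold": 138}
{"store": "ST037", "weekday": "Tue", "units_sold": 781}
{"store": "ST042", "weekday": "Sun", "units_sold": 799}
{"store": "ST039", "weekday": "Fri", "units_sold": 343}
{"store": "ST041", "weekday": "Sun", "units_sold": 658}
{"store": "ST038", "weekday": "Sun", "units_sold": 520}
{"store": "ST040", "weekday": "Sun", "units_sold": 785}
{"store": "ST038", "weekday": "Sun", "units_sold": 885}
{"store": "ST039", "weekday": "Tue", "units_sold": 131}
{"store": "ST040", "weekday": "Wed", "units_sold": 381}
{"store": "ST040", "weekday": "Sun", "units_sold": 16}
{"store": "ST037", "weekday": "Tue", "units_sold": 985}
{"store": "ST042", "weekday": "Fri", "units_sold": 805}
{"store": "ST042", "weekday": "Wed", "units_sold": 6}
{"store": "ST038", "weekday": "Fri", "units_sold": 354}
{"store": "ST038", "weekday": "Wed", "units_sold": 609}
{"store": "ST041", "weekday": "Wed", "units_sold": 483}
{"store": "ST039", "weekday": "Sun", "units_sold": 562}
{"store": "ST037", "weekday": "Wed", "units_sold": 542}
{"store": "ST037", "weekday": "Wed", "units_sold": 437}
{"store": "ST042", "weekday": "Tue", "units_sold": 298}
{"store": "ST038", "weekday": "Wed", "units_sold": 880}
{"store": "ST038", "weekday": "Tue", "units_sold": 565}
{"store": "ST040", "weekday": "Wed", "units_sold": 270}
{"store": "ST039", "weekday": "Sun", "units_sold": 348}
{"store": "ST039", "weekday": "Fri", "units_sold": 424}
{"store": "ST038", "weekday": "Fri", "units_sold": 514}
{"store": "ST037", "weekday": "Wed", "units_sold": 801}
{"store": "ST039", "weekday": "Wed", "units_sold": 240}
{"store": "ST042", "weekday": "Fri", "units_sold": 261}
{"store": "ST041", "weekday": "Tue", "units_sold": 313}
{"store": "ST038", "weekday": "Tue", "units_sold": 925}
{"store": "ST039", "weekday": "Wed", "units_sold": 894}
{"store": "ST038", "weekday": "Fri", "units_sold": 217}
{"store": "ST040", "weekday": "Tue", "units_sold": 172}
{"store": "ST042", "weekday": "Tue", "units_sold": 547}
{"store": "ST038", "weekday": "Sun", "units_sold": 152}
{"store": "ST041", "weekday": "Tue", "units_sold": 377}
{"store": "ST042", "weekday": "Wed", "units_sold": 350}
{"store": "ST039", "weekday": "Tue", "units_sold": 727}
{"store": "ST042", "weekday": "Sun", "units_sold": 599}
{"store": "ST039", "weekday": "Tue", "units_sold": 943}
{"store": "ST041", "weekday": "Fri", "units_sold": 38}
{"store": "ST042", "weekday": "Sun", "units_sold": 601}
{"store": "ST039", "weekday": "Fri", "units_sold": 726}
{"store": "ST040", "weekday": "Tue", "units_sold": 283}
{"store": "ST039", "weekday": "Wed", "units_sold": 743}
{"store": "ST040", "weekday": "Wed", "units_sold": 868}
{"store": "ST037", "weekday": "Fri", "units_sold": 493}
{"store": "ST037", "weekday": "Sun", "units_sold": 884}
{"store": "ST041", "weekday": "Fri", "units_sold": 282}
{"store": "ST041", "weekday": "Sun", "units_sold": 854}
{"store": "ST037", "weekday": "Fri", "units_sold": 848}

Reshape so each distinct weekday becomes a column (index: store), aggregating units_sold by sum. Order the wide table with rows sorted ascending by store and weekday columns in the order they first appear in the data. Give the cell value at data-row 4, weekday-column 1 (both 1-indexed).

2279

With rows sorted ascending by store, row 4 is store=ST040. weekday columns in first-appearance order: Fri, Tue, Sun, Wed; column 1 is Fri.
Long rows with store=ST040, weekday=Fri: 892 + 723 + 664 = 2279.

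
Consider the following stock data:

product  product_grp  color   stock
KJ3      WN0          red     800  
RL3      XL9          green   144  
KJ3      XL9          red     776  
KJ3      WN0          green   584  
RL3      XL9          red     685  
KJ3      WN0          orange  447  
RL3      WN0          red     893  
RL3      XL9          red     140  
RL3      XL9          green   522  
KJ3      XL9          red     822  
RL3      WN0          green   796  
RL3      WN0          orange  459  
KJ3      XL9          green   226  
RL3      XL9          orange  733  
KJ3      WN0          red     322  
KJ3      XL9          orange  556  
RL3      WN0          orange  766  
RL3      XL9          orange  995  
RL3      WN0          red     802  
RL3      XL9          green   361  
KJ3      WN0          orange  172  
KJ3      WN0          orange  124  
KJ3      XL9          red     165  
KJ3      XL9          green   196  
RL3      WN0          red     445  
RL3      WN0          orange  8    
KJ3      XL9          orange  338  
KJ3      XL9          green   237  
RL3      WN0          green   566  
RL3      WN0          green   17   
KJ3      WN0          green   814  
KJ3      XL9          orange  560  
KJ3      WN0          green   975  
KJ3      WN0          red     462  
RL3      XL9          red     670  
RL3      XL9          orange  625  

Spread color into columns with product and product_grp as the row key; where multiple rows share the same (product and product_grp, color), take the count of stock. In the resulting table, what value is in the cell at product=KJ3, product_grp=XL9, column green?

Rows with product=KJ3, product_grp=XL9 and color=green: stock values are 226, 196, 237.
3 rows match — count = 3.

3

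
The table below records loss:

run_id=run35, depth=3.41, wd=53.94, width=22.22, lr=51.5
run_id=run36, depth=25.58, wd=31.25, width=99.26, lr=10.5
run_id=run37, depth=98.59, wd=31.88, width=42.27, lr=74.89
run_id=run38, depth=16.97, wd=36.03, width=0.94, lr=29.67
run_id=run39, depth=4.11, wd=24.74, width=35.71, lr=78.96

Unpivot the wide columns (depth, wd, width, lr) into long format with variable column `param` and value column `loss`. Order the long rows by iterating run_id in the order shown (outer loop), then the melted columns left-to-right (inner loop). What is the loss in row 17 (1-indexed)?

4.11

20 rows total (5 × 4). Row 17: index ⌊(17-1)/4⌋ = 4 into run_id → run39; (17-1) mod 4 = 0 into the melted columns → depth.
So row 17 is (run39, depth, 4.11); loss = 4.11.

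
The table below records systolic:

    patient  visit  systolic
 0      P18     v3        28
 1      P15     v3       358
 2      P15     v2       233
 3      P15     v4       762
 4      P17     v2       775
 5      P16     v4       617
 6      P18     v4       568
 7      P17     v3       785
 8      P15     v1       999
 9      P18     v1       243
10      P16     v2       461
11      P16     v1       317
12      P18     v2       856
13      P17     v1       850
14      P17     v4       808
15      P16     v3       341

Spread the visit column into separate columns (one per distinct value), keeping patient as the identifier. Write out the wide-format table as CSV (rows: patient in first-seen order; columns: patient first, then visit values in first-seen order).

Columns: patient plus the 4 distinct visit values (v3, v2, v4, v1).
For example, row P18 column v3 takes systolic=28 from the long row (P18, v3).

patient,v3,v2,v4,v1
P18,28,856,568,243
P15,358,233,762,999
P17,785,775,808,850
P16,341,461,617,317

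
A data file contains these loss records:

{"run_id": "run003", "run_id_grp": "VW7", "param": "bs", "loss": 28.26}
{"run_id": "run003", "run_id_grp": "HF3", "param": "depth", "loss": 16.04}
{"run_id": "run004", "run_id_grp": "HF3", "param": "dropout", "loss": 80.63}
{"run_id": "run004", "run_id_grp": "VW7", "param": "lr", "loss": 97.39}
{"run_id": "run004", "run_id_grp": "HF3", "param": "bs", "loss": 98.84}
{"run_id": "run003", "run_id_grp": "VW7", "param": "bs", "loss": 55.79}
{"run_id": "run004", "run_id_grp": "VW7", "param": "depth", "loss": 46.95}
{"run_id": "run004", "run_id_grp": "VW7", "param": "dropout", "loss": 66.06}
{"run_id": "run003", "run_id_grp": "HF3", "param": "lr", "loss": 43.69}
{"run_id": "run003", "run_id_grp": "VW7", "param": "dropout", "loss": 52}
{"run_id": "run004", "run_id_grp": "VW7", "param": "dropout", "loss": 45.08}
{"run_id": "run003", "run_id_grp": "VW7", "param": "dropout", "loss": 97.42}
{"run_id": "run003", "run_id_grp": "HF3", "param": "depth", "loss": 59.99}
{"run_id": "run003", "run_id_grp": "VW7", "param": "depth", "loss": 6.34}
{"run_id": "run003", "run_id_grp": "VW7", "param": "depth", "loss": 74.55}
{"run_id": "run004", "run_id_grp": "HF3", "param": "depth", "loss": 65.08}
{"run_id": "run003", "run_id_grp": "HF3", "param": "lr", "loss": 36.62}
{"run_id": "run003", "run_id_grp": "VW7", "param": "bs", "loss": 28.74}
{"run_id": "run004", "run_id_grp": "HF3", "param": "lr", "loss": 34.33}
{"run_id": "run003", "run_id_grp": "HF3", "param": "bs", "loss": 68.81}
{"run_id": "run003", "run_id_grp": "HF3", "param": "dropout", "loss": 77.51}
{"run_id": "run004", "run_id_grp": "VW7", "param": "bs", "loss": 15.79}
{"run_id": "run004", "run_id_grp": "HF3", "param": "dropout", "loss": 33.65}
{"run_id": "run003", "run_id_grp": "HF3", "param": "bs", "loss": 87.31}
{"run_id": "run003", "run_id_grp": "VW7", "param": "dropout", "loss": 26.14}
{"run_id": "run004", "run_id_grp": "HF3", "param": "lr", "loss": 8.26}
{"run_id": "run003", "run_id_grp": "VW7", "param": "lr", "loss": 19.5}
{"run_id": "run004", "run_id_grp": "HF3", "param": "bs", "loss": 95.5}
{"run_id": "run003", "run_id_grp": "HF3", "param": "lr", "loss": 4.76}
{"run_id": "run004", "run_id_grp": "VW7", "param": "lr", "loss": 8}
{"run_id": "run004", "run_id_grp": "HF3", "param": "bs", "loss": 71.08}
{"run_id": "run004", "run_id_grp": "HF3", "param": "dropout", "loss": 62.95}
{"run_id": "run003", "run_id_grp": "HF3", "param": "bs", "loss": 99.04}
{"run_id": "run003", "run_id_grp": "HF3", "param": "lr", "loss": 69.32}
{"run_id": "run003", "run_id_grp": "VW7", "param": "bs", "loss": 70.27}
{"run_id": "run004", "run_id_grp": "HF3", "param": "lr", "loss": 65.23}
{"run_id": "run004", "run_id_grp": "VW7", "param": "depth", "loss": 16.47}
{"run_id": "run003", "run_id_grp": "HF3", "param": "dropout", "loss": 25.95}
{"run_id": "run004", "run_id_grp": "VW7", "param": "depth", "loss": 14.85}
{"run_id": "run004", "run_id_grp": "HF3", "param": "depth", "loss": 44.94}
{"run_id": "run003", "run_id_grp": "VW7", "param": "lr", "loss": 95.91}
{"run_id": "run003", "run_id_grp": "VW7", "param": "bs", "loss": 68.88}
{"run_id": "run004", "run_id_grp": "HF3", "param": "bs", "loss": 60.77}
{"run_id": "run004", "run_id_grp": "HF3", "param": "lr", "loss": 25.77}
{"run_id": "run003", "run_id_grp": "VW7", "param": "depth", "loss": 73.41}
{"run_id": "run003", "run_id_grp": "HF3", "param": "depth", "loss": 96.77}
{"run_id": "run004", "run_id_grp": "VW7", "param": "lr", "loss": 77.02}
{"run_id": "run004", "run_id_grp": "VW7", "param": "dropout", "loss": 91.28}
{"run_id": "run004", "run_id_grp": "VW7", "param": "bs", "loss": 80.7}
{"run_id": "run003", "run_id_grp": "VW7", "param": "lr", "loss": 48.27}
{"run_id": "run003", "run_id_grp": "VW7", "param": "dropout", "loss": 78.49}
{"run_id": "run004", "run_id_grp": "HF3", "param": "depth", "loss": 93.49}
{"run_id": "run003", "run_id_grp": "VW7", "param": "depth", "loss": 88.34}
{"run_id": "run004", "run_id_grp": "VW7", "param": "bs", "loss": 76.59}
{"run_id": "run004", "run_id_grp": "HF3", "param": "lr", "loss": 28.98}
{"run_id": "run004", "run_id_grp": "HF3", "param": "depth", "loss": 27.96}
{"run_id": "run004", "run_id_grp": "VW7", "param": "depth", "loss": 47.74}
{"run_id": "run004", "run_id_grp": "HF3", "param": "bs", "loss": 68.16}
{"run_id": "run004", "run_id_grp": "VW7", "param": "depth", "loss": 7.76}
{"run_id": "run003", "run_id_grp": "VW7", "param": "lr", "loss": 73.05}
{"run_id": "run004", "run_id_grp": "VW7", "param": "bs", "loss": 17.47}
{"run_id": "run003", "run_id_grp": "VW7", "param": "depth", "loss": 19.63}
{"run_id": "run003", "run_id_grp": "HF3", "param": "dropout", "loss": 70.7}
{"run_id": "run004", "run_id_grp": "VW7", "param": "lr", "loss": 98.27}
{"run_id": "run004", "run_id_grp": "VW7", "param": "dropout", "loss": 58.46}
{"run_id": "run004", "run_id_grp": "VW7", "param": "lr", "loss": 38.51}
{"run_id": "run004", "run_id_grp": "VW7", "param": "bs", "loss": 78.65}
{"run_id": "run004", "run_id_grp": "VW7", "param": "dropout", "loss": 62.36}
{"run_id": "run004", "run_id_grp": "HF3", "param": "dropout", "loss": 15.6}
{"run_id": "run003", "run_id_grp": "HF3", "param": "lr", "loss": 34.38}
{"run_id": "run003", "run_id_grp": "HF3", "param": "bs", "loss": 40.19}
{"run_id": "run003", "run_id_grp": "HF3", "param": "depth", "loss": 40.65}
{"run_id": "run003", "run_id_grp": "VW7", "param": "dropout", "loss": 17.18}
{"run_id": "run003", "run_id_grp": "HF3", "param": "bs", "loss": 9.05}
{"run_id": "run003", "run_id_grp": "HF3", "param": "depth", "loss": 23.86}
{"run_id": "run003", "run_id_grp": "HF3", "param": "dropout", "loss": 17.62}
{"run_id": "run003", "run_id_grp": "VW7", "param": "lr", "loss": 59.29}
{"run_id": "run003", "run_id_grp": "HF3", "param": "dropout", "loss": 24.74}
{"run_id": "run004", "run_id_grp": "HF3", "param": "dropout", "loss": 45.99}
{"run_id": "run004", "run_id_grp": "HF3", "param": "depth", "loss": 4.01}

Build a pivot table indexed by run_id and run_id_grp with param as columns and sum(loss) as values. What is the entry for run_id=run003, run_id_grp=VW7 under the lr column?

296.02

Rows with run_id=run003, run_id_grp=VW7 and param=lr: loss values are 19.5, 95.91, 48.27, 73.05, 59.29.
19.5 + 95.91 + 48.27 + 73.05 + 59.29 = 296.02.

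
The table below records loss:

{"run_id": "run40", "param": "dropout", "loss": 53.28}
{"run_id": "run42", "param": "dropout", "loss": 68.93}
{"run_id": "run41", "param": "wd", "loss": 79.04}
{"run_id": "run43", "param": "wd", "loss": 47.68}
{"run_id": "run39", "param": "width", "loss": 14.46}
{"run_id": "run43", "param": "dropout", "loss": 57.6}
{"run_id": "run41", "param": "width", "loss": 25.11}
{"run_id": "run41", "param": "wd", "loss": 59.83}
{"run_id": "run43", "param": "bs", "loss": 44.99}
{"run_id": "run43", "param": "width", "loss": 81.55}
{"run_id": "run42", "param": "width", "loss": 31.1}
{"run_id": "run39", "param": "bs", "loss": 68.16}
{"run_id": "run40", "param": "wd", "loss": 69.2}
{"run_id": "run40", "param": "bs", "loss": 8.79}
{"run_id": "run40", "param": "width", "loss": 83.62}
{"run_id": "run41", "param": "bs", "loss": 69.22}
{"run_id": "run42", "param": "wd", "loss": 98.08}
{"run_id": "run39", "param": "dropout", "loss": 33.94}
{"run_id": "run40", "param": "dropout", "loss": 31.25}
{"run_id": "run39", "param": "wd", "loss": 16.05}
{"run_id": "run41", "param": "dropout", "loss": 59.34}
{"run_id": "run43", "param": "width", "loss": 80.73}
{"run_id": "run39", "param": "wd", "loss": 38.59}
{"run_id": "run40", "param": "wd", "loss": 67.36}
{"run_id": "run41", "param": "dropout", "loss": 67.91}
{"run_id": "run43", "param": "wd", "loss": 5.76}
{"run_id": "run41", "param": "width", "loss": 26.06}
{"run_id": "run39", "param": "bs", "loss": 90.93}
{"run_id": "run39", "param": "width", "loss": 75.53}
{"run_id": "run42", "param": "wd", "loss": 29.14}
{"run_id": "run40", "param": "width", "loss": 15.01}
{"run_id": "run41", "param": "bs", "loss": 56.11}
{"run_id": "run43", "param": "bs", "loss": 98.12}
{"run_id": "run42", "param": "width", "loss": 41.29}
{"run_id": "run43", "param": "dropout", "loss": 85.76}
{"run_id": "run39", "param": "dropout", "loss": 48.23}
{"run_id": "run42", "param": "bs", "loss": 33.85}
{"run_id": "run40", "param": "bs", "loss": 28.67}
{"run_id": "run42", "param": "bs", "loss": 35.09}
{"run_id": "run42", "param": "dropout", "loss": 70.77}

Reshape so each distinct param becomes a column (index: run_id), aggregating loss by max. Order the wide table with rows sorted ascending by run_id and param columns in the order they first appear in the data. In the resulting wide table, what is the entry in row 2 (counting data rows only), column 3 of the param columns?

With rows sorted ascending by run_id, row 2 is run_id=run40. param columns in first-appearance order: dropout, wd, width, bs; column 3 is width.
Long rows with run_id=run40, param=width: max(83.62, 15.01) = 83.62.

83.62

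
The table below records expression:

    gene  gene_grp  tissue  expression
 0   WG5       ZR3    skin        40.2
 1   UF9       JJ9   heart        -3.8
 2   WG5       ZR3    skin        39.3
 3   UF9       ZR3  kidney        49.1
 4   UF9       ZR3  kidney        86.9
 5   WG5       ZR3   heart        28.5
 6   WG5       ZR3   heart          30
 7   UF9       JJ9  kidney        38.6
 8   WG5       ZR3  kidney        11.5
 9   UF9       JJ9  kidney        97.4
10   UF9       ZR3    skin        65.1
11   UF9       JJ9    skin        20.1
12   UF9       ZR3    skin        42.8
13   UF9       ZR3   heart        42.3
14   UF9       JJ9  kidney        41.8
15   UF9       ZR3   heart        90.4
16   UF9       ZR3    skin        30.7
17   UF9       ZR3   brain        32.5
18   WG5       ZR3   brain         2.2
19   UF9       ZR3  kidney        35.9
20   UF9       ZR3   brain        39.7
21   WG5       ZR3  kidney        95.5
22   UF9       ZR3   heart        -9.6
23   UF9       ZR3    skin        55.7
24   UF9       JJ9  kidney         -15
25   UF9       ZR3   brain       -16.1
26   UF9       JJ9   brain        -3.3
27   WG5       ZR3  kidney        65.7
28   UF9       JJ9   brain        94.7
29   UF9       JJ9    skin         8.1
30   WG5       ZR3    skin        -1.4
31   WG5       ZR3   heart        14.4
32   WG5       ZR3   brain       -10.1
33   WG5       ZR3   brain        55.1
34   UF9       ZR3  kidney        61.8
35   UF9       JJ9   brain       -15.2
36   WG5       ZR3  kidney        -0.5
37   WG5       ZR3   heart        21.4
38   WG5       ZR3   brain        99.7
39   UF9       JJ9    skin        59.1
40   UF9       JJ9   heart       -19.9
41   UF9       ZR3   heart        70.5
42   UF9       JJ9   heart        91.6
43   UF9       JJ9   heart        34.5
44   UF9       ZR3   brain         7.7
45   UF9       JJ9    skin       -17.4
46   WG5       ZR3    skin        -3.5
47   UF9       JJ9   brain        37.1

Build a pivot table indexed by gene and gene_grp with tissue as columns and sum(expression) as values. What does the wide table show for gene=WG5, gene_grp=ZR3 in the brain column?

Rows with gene=WG5, gene_grp=ZR3 and tissue=brain: expression values are 2.2, -10.1, 55.1, 99.7.
2.2 + -10.1 + 55.1 + 99.7 = 146.9.

146.9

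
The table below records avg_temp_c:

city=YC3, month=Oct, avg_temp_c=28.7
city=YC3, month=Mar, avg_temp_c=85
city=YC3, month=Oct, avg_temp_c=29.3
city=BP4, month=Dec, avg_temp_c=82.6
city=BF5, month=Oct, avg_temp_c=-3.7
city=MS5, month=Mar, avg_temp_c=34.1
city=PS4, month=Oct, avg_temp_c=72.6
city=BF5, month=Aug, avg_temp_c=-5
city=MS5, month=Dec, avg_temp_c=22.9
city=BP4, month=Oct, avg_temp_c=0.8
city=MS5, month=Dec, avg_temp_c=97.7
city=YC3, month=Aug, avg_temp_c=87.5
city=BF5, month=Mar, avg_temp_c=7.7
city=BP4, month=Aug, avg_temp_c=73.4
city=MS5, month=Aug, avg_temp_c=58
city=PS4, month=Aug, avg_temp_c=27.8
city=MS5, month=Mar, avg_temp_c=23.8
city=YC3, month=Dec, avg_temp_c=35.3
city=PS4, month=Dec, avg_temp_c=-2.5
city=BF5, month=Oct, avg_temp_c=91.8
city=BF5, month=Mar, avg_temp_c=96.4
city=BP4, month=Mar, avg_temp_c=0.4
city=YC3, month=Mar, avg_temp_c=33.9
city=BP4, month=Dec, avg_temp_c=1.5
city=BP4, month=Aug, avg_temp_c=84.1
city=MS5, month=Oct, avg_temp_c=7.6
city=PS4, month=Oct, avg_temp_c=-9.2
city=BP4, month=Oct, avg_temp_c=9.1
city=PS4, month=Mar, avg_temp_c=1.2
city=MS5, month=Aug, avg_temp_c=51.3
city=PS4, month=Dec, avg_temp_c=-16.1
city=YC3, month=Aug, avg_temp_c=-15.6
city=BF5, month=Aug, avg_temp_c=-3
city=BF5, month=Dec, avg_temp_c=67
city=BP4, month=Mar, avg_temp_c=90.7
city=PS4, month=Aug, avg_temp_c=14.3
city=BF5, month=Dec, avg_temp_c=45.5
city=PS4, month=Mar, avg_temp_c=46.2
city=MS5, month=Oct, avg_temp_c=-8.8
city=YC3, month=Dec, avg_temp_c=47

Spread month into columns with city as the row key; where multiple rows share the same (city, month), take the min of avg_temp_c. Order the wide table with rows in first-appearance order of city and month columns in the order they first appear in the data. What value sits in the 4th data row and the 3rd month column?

22.9

With rows in first-appearance order of city, row 4 is city=MS5. month columns in first-appearance order: Oct, Mar, Dec, Aug; column 3 is Dec.
Long rows with city=MS5, month=Dec: min(22.9, 97.7) = 22.9.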